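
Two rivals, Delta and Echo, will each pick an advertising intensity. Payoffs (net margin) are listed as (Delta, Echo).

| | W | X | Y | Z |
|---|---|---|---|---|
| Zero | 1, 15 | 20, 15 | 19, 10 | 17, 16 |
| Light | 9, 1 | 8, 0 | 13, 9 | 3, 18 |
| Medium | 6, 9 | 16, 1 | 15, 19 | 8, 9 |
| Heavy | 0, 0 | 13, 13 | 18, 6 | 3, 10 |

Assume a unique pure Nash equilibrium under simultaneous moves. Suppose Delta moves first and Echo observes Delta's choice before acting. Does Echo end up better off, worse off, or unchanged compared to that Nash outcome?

Backward induction with Delta moving first.
- Zero: Echo compares 15, 15, 10, 16 and picks Z; Delta would get 17.
- Light: Echo compares 1, 0, 9, 18 and picks Z; Delta would get 3.
- Medium: Echo compares 9, 1, 19, 9 and picks Y; Delta would get 15.
- Heavy: Echo compares 0, 13, 6, 10 and picks X; Delta would get 13.
Delta's induced payoffs are 17, 3, 15, 13, so Delta commits to Zero. Subgame-perfect outcome: (Zero, Z) with payoffs (17, 16).
For the simultaneous game, intersect best replies.
Delta's best replies: W→Light; X→Zero; Y→Zero; Z→Zero.
Echo's best replies: Zero→Z; Light→Z; Medium→Y; Heavy→X.
The unique mutual best reply is (Zero, Z), giving (17, 16).
Echo earns 16 sequentially versus 16 at the Nash outcome: unchanged.

unchanged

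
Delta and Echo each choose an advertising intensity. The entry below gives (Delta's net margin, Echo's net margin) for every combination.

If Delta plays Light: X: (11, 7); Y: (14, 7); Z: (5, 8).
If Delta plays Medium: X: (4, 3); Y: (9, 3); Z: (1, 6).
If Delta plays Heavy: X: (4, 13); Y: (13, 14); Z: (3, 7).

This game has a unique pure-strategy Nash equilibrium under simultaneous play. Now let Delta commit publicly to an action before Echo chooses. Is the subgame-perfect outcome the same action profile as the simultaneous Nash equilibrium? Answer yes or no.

Work backward from Echo's decision.
- Light: Echo compares 7, 7, 8 and picks Z; Delta would get 5.
- Medium: Echo compares 3, 3, 6 and picks Z; Delta would get 1.
- Heavy: Echo compares 13, 14, 7 and picks Y; Delta would get 13.
Delta's induced payoffs are 5, 1, 13, so Delta commits to Heavy. Subgame-perfect outcome: (Heavy, Y) with payoffs (13, 14).
For the simultaneous game, intersect best replies.
Delta's best replies: X→Light; Y→Light; Z→Light.
Echo's best replies: Light→Z; Medium→Z; Heavy→Y.
Only (Light, Z) has each player best-responding; Nash payoffs (5, 8).
Sequential outcome (Heavy, Y) differs from the Nash profile (Light, Z).

no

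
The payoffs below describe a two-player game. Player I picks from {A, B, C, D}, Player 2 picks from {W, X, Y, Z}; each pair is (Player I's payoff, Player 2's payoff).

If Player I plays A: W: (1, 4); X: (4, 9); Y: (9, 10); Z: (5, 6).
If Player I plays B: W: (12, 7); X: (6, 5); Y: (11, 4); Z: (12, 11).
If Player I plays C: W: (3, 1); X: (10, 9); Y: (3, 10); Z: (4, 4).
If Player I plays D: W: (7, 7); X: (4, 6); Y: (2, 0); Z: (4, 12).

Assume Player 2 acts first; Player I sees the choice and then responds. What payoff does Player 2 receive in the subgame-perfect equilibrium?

Backward induction with Player 2 moving first.
- W: Player I compares 1, 12, 3, 7 and picks B; Player 2 would get 7.
- X: Player I compares 4, 6, 10, 4 and picks C; Player 2 would get 9.
- Y: Player I compares 9, 11, 3, 2 and picks B; Player 2 would get 4.
- Z: Player I compares 5, 12, 4, 4 and picks B; Player 2 would get 11.
Among 7, 9, 4, 11, the best is 11 at Z. Subgame-perfect outcome: (B, Z) with payoffs (12, 11).

11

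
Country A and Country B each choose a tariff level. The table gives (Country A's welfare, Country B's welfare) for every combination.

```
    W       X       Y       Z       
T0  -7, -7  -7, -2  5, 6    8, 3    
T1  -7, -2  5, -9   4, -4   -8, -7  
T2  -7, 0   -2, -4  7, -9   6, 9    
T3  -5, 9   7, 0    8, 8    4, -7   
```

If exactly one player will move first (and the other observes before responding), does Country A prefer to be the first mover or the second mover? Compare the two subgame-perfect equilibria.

first

If Country A leads: Country B's best replies are T0→Y, T1→W, T2→Z, T3→W; Country A's induced payoffs 5, -7, 6, -5; outcome (T2, Z), payoffs (6, 9).
If Country B leads: Country A's best replies are W→T3, X→T3, Y→T3, Z→T0; Country B's induced payoffs 9, 0, 8, 3; outcome (T3, W), payoffs (-5, 9).
Country A gets 6 moving first and -5 moving second, so Country A prefers to move first.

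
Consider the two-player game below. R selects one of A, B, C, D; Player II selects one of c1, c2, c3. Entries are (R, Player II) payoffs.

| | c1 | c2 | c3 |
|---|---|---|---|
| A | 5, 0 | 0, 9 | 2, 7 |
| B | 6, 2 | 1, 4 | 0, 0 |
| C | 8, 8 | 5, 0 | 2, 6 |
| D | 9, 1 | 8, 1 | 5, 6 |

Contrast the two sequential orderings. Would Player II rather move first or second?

second

If R leads: Player II's best replies are A→c2, B→c2, C→c1, D→c3; R's induced payoffs 0, 1, 8, 5; outcome (C, c1), payoffs (8, 8).
If Player II leads: R's best replies are c1→D, c2→D, c3→D; Player II's induced payoffs 1, 1, 6; outcome (D, c3), payoffs (5, 6).
Player II gets 6 moving first and 8 moving second, so Player II prefers to move second.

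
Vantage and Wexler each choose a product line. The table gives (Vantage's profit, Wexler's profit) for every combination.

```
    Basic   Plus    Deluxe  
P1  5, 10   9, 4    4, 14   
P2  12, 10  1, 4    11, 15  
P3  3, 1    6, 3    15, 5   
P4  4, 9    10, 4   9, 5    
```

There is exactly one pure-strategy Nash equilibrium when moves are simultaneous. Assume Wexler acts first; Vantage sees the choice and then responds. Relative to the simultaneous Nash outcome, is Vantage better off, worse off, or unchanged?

Backward induction with Wexler moving first.
- Basic: BR = P2, leader payoff 10.
- Plus: BR = P4, leader payoff 4.
- Deluxe: BR = P3, leader payoff 5.
Wexler's induced payoffs are 10, 4, 5, so Wexler commits to Basic. Subgame-perfect outcome: (P2, Basic) with payoffs (12, 10).
For the simultaneous game, intersect best replies.
Vantage's best replies: Basic→P2; Plus→P4; Deluxe→P3.
Wexler's best replies: P1→Deluxe; P2→Deluxe; P3→Deluxe; P4→Basic.
Only (P3, Deluxe) has each player best-responding; Nash payoffs (15, 5).
Vantage earns 12 sequentially versus 15 at the Nash outcome: worse off.

worse off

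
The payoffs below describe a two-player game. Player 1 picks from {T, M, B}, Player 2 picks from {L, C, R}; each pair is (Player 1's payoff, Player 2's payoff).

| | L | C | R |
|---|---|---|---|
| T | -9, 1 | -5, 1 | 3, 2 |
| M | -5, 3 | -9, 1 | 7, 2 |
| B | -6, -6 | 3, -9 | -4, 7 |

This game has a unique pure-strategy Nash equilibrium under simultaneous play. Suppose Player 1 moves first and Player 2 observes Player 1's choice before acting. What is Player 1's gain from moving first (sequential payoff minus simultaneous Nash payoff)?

8

Player 2 best-responds to each possible Player 1 move:
- T → Player 2 plays R (best of 1, 1, 2); Player 1 gets 3.
- M → Player 2 plays L (best of 3, 1, 2); Player 1 gets -5.
- B → Player 2 plays R (best of -6, -9, 7); Player 1 gets -4.
Maximizing over 3, -5, -4, Player 1 chooses T. Subgame-perfect outcome: (T, R) with payoffs (3, 2).
Under simultaneous play:
Player 1's best replies: L→M; C→B; R→M.
Player 2's best replies: T→R; M→L; B→R.
The unique mutual best reply is (M, L), giving (-5, 3).
Player 1's commitment gain: 3 − -5 = 8.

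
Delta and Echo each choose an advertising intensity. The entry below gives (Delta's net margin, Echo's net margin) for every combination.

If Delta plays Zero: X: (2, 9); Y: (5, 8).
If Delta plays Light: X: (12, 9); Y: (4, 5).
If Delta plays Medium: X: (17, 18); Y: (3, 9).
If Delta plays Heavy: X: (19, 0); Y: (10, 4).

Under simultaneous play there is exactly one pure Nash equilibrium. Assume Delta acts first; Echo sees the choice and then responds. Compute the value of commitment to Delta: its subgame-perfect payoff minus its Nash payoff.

7

Backward induction with Delta moving first.
- Zero: Echo compares 9, 8 and picks X; Delta would get 2.
- Light: Echo compares 9, 5 and picks X; Delta would get 12.
- Medium: Echo compares 18, 9 and picks X; Delta would get 17.
- Heavy: Echo compares 0, 4 and picks Y; Delta would get 10.
Among 2, 12, 17, 10, the best is 17 at Medium. Subgame-perfect outcome: (Medium, X) with payoffs (17, 18).
Now find the simultaneous Nash equilibrium.
Delta's best replies: X→Heavy; Y→Heavy.
Echo's best replies: Zero→X; Light→X; Medium→X; Heavy→Y.
Only (Heavy, Y) has each player best-responding; Nash payoffs (10, 4).
Delta's commitment gain: 17 − 10 = 7.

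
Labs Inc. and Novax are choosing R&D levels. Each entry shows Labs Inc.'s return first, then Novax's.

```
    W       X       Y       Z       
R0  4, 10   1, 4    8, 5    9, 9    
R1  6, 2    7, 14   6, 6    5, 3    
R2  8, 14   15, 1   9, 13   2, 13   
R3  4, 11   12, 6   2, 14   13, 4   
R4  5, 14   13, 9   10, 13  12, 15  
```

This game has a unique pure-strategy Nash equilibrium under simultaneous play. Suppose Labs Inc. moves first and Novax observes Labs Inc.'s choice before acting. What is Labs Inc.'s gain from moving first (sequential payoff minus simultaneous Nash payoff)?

Backward induction with Labs Inc. moving first.
- R0 → Novax plays W (best of 10, 4, 5, 9); Labs Inc. gets 4.
- R1 → Novax plays X (best of 2, 14, 6, 3); Labs Inc. gets 7.
- R2 → Novax plays W (best of 14, 1, 13, 13); Labs Inc. gets 8.
- R3 → Novax plays Y (best of 11, 6, 14, 4); Labs Inc. gets 2.
- R4 → Novax plays Z (best of 14, 9, 13, 15); Labs Inc. gets 12.
Maximizing over 4, 7, 8, 2, 12, Labs Inc. chooses R4. Subgame-perfect outcome: (R4, Z) with payoffs (12, 15).
Under simultaneous play:
Labs Inc.'s best replies: W→R2; X→R2; Y→R4; Z→R3.
Novax's best replies: R0→W; R1→X; R2→W; R3→Y; R4→Z.
The unique mutual best reply is (R2, W), giving (8, 14).
Labs Inc.'s commitment gain: 12 − 8 = 4.

4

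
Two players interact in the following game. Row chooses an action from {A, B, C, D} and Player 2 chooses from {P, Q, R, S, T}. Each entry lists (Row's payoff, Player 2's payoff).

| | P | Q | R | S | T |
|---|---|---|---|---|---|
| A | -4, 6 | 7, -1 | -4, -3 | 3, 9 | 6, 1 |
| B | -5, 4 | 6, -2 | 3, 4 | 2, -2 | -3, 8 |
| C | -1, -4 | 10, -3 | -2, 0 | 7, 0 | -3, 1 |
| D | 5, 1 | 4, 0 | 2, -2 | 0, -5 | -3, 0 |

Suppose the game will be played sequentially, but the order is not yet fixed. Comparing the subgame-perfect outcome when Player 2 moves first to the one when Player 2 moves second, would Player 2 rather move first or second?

If Row leads: Player 2's best replies are A→S, B→T, C→T, D→P; Row's induced payoffs 3, -3, -3, 5; outcome (D, P), payoffs (5, 1).
If Player 2 leads: Row's best replies are P→D, Q→C, R→B, S→C, T→A; Player 2's induced payoffs 1, -3, 4, 0, 1; outcome (B, R), payoffs (3, 4).
Player 2 gets 4 moving first and 1 moving second, so Player 2 prefers to move first.

first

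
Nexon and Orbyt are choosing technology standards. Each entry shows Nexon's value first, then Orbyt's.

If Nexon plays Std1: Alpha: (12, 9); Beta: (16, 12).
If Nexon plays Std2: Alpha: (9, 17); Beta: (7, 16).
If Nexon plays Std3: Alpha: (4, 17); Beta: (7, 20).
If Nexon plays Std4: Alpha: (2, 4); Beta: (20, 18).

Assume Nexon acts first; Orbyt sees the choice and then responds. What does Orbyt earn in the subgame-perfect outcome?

Work backward from Orbyt's decision.
- Std1: BR = Beta, leader payoff 16.
- Std2: BR = Alpha, leader payoff 9.
- Std3: BR = Beta, leader payoff 7.
- Std4: BR = Beta, leader payoff 20.
Nexon's induced payoffs are 16, 9, 7, 20, so Nexon commits to Std4. Subgame-perfect outcome: (Std4, Beta) with payoffs (20, 18).

18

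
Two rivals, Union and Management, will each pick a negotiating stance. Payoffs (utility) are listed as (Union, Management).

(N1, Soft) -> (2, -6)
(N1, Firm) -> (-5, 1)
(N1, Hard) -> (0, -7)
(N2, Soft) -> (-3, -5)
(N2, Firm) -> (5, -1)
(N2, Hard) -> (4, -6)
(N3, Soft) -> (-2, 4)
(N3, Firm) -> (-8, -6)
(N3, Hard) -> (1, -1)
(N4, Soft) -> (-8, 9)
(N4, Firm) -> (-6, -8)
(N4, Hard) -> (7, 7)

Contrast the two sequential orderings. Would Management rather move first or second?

first

If Union leads: Management's best replies are N1→Firm, N2→Firm, N3→Soft, N4→Soft; Union's induced payoffs -5, 5, -2, -8; outcome (N2, Firm), payoffs (5, -1).
If Management leads: Union's best replies are Soft→N1, Firm→N2, Hard→N4; Management's induced payoffs -6, -1, 7; outcome (N4, Hard), payoffs (7, 7).
Management gets 7 moving first and -1 moving second, so Management prefers to move first.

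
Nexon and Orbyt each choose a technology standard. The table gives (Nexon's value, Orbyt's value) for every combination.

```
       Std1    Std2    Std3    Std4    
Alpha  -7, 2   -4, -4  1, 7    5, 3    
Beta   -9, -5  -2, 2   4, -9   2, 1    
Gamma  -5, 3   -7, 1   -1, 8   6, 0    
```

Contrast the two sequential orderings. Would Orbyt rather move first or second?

If Nexon leads: Orbyt's best replies are Alpha→Std3, Beta→Std2, Gamma→Std3; Nexon's induced payoffs 1, -2, -1; outcome (Alpha, Std3), payoffs (1, 7).
If Orbyt leads: Nexon's best replies are Std1→Gamma, Std2→Beta, Std3→Beta, Std4→Gamma; Orbyt's induced payoffs 3, 2, -9, 0; outcome (Gamma, Std1), payoffs (-5, 3).
Orbyt gets 3 moving first and 7 moving second, so Orbyt prefers to move second.

second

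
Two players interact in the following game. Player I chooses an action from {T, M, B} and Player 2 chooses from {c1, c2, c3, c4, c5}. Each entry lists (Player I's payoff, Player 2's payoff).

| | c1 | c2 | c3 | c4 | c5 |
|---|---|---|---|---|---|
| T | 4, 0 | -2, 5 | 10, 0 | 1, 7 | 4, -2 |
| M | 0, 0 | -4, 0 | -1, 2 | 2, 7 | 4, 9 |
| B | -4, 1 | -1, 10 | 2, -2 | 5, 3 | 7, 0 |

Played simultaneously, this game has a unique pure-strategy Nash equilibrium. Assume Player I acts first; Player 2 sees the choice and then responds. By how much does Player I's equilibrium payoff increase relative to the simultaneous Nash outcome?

Player 2 best-responds to each possible Player I move:
- T: BR = c4, leader payoff 1.
- M: BR = c5, leader payoff 4.
- B: BR = c2, leader payoff -1.
Among 1, 4, -1, the best is 4 at M. Subgame-perfect outcome: (M, c5) with payoffs (4, 9).
Under simultaneous play:
Player I's best replies: c1→T; c2→B; c3→T; c4→B; c5→B.
Player 2's best replies: T→c4; M→c5; B→c2.
The unique mutual best reply is (B, c2), giving (-1, 10).
Player I's commitment gain: 4 − -1 = 5.

5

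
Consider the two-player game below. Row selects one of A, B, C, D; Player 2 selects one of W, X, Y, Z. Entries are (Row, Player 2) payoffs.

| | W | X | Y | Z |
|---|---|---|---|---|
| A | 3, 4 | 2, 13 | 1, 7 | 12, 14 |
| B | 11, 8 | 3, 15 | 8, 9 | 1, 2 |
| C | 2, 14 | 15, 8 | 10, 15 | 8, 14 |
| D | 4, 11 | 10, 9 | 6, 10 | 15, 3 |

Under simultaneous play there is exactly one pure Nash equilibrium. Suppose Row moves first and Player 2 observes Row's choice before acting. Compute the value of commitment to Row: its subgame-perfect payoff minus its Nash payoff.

Backward induction with Row moving first.
- A → Player 2 plays Z (best of 4, 13, 7, 14); Row gets 12.
- B → Player 2 plays X (best of 8, 15, 9, 2); Row gets 3.
- C → Player 2 plays Y (best of 14, 8, 15, 14); Row gets 10.
- D → Player 2 plays W (best of 11, 9, 10, 3); Row gets 4.
Maximizing over 12, 3, 10, 4, Row chooses A. Subgame-perfect outcome: (A, Z) with payoffs (12, 14).
For the simultaneous game, intersect best replies.
Row's best replies: W→B; X→C; Y→C; Z→D.
Player 2's best replies: A→Z; B→X; C→Y; D→W.
The unique mutual best reply is (C, Y), giving (10, 15).
Row's commitment gain: 12 − 10 = 2.

2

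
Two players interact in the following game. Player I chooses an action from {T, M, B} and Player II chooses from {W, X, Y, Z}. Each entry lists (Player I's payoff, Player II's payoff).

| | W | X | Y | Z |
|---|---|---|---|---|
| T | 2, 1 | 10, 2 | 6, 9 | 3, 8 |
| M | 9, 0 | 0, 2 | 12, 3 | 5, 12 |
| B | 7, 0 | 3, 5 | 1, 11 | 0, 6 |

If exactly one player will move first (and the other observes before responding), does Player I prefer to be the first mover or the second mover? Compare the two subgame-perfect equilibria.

If Player I leads: Player II's best replies are T→Y, M→Z, B→Y; Player I's induced payoffs 6, 5, 1; outcome (T, Y), payoffs (6, 9).
If Player II leads: Player I's best replies are W→M, X→T, Y→M, Z→M; Player II's induced payoffs 0, 2, 3, 12; outcome (M, Z), payoffs (5, 12).
Player I gets 6 moving first and 5 moving second, so Player I prefers to move first.

first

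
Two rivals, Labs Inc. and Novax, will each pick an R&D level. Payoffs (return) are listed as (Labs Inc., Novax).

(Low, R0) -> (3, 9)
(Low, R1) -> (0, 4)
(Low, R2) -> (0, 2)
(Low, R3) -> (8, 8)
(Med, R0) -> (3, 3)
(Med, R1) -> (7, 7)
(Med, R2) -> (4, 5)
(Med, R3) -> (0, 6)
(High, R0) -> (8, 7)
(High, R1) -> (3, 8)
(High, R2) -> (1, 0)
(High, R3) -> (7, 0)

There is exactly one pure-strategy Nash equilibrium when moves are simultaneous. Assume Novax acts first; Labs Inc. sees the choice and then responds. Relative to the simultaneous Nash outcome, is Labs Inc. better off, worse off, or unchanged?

better off

Solve by backward induction (Novax leads).
- R0 → Labs Inc. plays High (best of 3, 3, 8); Novax gets 7.
- R1 → Labs Inc. plays Med (best of 0, 7, 3); Novax gets 7.
- R2 → Labs Inc. plays Med (best of 0, 4, 1); Novax gets 5.
- R3 → Labs Inc. plays Low (best of 8, 0, 7); Novax gets 8.
Maximizing over 7, 7, 5, 8, Novax chooses R3. Subgame-perfect outcome: (Low, R3) with payoffs (8, 8).
Under simultaneous play:
Labs Inc.'s best replies: R0→High; R1→Med; R2→Med; R3→Low.
Novax's best replies: Low→R0; Med→R1; High→R1.
Only (Med, R1) has each player best-responding; Nash payoffs (7, 7).
Labs Inc. earns 8 sequentially versus 7 at the Nash outcome: better off.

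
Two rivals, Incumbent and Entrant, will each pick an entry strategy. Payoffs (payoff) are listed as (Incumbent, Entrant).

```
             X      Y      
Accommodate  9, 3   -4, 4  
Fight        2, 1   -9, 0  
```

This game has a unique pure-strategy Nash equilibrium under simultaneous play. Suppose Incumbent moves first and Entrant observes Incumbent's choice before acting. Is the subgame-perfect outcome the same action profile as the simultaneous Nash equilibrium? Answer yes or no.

no

Work backward from Entrant's decision.
- Accommodate → Entrant plays Y (best of 3, 4); Incumbent gets -4.
- Fight → Entrant plays X (best of 1, 0); Incumbent gets 2.
Maximizing over -4, 2, Incumbent chooses Fight. Subgame-perfect outcome: (Fight, X) with payoffs (2, 1).
Now find the simultaneous Nash equilibrium.
Incumbent's best replies: X→Accommodate; Y→Accommodate.
Entrant's best replies: Accommodate→Y; Fight→X.
Only (Accommodate, Y) has each player best-responding; Nash payoffs (-4, 4).
Sequential outcome (Fight, X) differs from the Nash profile (Accommodate, Y).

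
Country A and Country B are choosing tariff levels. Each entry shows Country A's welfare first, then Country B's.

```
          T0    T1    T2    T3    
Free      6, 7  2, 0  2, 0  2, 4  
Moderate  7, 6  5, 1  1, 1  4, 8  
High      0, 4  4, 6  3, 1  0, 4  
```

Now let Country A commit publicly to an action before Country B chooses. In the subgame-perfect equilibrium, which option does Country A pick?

Free

Work backward from Country B's decision.
- Free → Country B plays T0 (best of 7, 0, 0, 4); Country A gets 6.
- Moderate → Country B plays T3 (best of 6, 1, 1, 8); Country A gets 4.
- High → Country B plays T1 (best of 4, 6, 1, 4); Country A gets 4.
Maximizing over 6, 4, 4, Country A chooses Free. Subgame-perfect outcome: (Free, T0) with payoffs (6, 7).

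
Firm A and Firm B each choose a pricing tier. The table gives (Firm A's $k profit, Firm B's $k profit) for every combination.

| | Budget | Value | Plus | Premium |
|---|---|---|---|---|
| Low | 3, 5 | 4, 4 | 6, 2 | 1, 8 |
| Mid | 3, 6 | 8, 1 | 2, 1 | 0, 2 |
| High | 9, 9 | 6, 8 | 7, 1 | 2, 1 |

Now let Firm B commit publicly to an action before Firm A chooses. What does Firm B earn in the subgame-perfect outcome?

9

Firm A best-responds to each possible Firm B move:
- Budget: Firm A compares 3, 3, 9 and picks High; Firm B would get 9.
- Value: Firm A compares 4, 8, 6 and picks Mid; Firm B would get 1.
- Plus: Firm A compares 6, 2, 7 and picks High; Firm B would get 1.
- Premium: Firm A compares 1, 0, 2 and picks High; Firm B would get 1.
Firm B's induced payoffs are 9, 1, 1, 1, so Firm B commits to Budget. Subgame-perfect outcome: (High, Budget) with payoffs (9, 9).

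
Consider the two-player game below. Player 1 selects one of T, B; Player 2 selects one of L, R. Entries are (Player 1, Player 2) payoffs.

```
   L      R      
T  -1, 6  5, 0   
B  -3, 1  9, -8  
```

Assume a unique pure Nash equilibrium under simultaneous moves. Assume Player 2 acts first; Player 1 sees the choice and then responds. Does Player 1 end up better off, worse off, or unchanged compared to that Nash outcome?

Backward induction with Player 2 moving first.
- L: BR = T, leader payoff 6.
- R: BR = B, leader payoff -8.
Among 6, -8, the best is 6 at L. Subgame-perfect outcome: (T, L) with payoffs (-1, 6).
Under simultaneous play:
Player 1's best replies: L→T; R→B.
Player 2's best replies: T→L; B→L.
Only (T, L) has each player best-responding; Nash payoffs (-1, 6).
Player 1 earns -1 sequentially versus -1 at the Nash outcome: unchanged.

unchanged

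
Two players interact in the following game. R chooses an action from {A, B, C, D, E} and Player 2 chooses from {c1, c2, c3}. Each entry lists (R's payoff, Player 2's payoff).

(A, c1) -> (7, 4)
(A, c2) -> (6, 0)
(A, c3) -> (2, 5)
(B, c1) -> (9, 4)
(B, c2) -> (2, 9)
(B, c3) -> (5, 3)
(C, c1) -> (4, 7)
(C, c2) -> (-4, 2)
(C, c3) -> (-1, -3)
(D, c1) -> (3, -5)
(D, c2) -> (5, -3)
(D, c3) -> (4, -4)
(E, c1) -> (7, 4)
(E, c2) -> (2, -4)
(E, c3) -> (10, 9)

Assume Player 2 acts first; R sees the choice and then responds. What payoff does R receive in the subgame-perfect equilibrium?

R best-responds to each possible Player 2 move:
- c1 → R plays B (best of 7, 9, 4, 3, 7); Player 2 gets 4.
- c2 → R plays A (best of 6, 2, -4, 5, 2); Player 2 gets 0.
- c3 → R plays E (best of 2, 5, -1, 4, 10); Player 2 gets 9.
Among 4, 0, 9, the best is 9 at c3. Subgame-perfect outcome: (E, c3) with payoffs (10, 9).

10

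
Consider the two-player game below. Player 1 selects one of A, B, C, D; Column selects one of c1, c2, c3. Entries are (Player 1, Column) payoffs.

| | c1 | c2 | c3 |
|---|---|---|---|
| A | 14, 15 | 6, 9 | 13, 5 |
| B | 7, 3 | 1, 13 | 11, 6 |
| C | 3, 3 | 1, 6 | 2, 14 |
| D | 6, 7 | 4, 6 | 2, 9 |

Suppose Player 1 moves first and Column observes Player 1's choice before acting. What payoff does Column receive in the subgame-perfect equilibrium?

15

Column best-responds to each possible Player 1 move:
- A: BR = c1, leader payoff 14.
- B: BR = c2, leader payoff 1.
- C: BR = c3, leader payoff 2.
- D: BR = c3, leader payoff 2.
Player 1's induced payoffs are 14, 1, 2, 2, so Player 1 commits to A. Subgame-perfect outcome: (A, c1) with payoffs (14, 15).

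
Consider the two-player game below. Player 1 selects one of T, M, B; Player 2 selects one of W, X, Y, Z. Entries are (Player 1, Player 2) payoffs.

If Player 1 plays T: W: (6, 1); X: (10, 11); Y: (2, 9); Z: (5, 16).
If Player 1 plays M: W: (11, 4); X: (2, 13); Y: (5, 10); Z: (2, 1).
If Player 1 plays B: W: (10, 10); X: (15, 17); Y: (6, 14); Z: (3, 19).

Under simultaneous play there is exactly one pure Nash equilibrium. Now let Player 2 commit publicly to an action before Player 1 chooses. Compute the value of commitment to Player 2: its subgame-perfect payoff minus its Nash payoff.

Backward induction with Player 2 moving first.
- W: BR = M, leader payoff 4.
- X: BR = B, leader payoff 17.
- Y: BR = B, leader payoff 14.
- Z: BR = T, leader payoff 16.
Player 2's induced payoffs are 4, 17, 14, 16, so Player 2 commits to X. Subgame-perfect outcome: (B, X) with payoffs (15, 17).
Now find the simultaneous Nash equilibrium.
Player 1's best replies: W→M; X→B; Y→B; Z→T.
Player 2's best replies: T→Z; M→X; B→Z.
Only (T, Z) has each player best-responding; Nash payoffs (5, 16).
Player 2's commitment gain: 17 − 16 = 1.

1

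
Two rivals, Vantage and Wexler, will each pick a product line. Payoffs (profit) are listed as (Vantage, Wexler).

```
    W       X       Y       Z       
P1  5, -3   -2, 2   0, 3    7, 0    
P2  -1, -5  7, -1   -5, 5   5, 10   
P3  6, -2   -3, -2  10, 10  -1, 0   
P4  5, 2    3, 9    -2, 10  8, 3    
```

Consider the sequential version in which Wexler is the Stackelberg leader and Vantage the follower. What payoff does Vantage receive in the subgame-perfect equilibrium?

10

Work backward from Vantage's decision.
- W: BR = P3, leader payoff -2.
- X: BR = P2, leader payoff -1.
- Y: BR = P3, leader payoff 10.
- Z: BR = P4, leader payoff 3.
Among -2, -1, 10, 3, the best is 10 at Y. Subgame-perfect outcome: (P3, Y) with payoffs (10, 10).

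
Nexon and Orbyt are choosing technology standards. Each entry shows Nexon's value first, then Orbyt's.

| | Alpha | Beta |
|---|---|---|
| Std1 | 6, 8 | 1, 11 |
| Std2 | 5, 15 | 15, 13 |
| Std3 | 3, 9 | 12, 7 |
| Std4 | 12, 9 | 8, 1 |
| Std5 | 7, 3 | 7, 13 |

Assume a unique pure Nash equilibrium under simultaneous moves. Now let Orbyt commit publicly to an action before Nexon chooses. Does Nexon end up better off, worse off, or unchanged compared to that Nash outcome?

Solve by backward induction (Orbyt leads).
- Alpha: BR = Std4, leader payoff 9.
- Beta: BR = Std2, leader payoff 13.
Among 9, 13, the best is 13 at Beta. Subgame-perfect outcome: (Std2, Beta) with payoffs (15, 13).
Under simultaneous play:
Nexon's best replies: Alpha→Std4; Beta→Std2.
Orbyt's best replies: Std1→Beta; Std2→Alpha; Std3→Alpha; Std4→Alpha; Std5→Beta.
Only (Std4, Alpha) has each player best-responding; Nash payoffs (12, 9).
Nexon earns 15 sequentially versus 12 at the Nash outcome: better off.

better off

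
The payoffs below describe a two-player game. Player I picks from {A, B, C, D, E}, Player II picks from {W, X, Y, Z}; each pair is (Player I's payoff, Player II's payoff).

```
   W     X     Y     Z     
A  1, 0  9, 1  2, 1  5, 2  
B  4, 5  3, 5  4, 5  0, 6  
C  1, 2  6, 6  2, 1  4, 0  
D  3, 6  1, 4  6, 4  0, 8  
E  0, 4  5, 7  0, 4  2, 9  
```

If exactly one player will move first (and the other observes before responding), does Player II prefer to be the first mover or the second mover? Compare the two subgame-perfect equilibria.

second

If Player I leads: Player II's best replies are A→Z, B→Z, C→X, D→Z, E→Z; Player I's induced payoffs 5, 0, 6, 0, 2; outcome (C, X), payoffs (6, 6).
If Player II leads: Player I's best replies are W→B, X→A, Y→D, Z→A; Player II's induced payoffs 5, 1, 4, 2; outcome (B, W), payoffs (4, 5).
Player II gets 5 moving first and 6 moving second, so Player II prefers to move second.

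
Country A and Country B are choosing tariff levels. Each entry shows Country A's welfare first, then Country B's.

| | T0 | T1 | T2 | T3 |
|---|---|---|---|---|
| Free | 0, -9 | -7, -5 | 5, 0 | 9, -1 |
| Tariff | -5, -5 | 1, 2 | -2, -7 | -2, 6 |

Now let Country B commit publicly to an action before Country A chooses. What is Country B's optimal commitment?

Work backward from Country A's decision.
- T0: BR = Free, leader payoff -9.
- T1: BR = Tariff, leader payoff 2.
- T2: BR = Free, leader payoff 0.
- T3: BR = Free, leader payoff -1.
Among -9, 2, 0, -1, the best is 2 at T1. Subgame-perfect outcome: (Tariff, T1) with payoffs (1, 2).

T1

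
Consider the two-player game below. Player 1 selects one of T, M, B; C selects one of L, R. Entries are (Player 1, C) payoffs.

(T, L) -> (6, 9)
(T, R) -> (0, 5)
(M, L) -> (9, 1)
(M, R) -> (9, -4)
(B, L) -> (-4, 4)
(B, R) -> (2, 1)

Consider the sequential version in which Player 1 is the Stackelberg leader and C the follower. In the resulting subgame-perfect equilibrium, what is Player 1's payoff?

Backward induction with Player 1 moving first.
- T: BR = L, leader payoff 6.
- M: BR = L, leader payoff 9.
- B: BR = L, leader payoff -4.
Among 6, 9, -4, the best is 9 at M. Subgame-perfect outcome: (M, L) with payoffs (9, 1).

9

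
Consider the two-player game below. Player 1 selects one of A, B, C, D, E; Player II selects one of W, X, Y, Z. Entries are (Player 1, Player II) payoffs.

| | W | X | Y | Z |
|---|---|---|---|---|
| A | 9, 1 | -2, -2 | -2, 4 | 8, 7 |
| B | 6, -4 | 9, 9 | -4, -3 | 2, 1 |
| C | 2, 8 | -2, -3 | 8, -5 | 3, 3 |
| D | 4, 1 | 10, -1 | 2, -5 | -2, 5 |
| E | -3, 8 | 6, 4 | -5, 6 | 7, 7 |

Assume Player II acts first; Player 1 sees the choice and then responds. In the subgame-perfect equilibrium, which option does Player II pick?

Z

Work backward from Player 1's decision.
- W: Player 1 compares 9, 6, 2, 4, -3 and picks A; Player II would get 1.
- X: Player 1 compares -2, 9, -2, 10, 6 and picks D; Player II would get -1.
- Y: Player 1 compares -2, -4, 8, 2, -5 and picks C; Player II would get -5.
- Z: Player 1 compares 8, 2, 3, -2, 7 and picks A; Player II would get 7.
Player II's induced payoffs are 1, -1, -5, 7, so Player II commits to Z. Subgame-perfect outcome: (A, Z) with payoffs (8, 7).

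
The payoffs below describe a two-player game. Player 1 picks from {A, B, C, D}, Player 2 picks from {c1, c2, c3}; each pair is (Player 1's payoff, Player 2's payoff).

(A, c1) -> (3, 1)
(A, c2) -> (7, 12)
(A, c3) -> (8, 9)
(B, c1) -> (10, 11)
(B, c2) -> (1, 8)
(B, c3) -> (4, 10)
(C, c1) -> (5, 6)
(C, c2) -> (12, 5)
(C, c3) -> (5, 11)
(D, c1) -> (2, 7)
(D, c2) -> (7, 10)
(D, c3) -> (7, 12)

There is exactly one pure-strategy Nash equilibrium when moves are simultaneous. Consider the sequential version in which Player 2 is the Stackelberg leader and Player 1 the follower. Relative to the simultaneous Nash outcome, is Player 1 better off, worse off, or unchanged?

Backward induction with Player 2 moving first.
- c1: Player 1 compares 3, 10, 5, 2 and picks B; Player 2 would get 11.
- c2: Player 1 compares 7, 1, 12, 7 and picks C; Player 2 would get 5.
- c3: Player 1 compares 8, 4, 5, 7 and picks A; Player 2 would get 9.
Maximizing over 11, 5, 9, Player 2 chooses c1. Subgame-perfect outcome: (B, c1) with payoffs (10, 11).
Now find the simultaneous Nash equilibrium.
Player 1's best replies: c1→B; c2→C; c3→A.
Player 2's best replies: A→c2; B→c1; C→c3; D→c3.
The unique mutual best reply is (B, c1), giving (10, 11).
Player 1 earns 10 sequentially versus 10 at the Nash outcome: unchanged.

unchanged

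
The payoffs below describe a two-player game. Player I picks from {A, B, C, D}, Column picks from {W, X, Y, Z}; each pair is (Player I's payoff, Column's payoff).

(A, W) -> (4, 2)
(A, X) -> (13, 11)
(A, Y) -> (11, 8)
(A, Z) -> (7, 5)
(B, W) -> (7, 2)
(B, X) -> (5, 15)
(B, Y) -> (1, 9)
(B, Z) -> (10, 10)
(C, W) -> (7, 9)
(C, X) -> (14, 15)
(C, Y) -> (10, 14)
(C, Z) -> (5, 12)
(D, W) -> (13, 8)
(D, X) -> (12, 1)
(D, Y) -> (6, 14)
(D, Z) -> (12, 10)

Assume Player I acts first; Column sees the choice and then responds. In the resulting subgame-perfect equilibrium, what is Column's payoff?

Solve by backward induction (Player I leads).
- A: Column compares 2, 11, 8, 5 and picks X; Player I would get 13.
- B: Column compares 2, 15, 9, 10 and picks X; Player I would get 5.
- C: Column compares 9, 15, 14, 12 and picks X; Player I would get 14.
- D: Column compares 8, 1, 14, 10 and picks Y; Player I would get 6.
Player I's induced payoffs are 13, 5, 14, 6, so Player I commits to C. Subgame-perfect outcome: (C, X) with payoffs (14, 15).

15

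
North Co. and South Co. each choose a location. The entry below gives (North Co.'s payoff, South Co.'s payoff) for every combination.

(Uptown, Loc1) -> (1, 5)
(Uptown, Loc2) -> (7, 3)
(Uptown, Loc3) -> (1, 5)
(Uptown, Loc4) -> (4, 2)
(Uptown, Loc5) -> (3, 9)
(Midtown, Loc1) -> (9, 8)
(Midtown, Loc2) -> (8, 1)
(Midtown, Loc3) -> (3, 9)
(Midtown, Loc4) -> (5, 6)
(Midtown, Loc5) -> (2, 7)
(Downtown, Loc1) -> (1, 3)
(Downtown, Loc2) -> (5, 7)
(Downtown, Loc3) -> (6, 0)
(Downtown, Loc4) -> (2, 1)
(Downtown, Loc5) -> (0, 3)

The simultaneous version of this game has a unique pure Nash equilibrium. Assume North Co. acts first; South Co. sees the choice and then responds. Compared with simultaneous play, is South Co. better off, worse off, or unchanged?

Work backward from South Co.'s decision.
- Uptown → South Co. plays Loc5 (best of 5, 3, 5, 2, 9); North Co. gets 3.
- Midtown → South Co. plays Loc3 (best of 8, 1, 9, 6, 7); North Co. gets 3.
- Downtown → South Co. plays Loc2 (best of 3, 7, 0, 1, 3); North Co. gets 5.
North Co.'s induced payoffs are 3, 3, 5, so North Co. commits to Downtown. Subgame-perfect outcome: (Downtown, Loc2) with payoffs (5, 7).
For the simultaneous game, intersect best replies.
North Co.'s best replies: Loc1→Midtown; Loc2→Midtown; Loc3→Downtown; Loc4→Midtown; Loc5→Uptown.
South Co.'s best replies: Uptown→Loc5; Midtown→Loc3; Downtown→Loc2.
Only (Uptown, Loc5) has each player best-responding; Nash payoffs (3, 9).
South Co. earns 7 sequentially versus 9 at the Nash outcome: worse off.

worse off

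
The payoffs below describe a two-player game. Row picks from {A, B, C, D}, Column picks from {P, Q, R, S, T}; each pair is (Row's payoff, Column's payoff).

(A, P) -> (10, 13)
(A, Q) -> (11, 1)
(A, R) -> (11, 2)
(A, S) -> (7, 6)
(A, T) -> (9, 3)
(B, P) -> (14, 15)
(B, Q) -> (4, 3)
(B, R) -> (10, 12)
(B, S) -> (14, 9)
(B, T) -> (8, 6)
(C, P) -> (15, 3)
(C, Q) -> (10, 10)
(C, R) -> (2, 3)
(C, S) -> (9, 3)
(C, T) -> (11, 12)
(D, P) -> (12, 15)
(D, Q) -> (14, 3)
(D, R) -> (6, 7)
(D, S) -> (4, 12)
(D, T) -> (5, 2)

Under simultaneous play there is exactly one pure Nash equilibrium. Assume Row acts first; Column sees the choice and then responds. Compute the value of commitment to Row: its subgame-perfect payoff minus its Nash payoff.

3

Solve by backward induction (Row leads).
- A: Column compares 13, 1, 2, 6, 3 and picks P; Row would get 10.
- B: Column compares 15, 3, 12, 9, 6 and picks P; Row would get 14.
- C: Column compares 3, 10, 3, 3, 12 and picks T; Row would get 11.
- D: Column compares 15, 3, 7, 12, 2 and picks P; Row would get 12.
Maximizing over 10, 14, 11, 12, Row chooses B. Subgame-perfect outcome: (B, P) with payoffs (14, 15).
Under simultaneous play:
Row's best replies: P→C; Q→D; R→A; S→B; T→C.
Column's best replies: A→P; B→P; C→T; D→P.
The unique mutual best reply is (C, T), giving (11, 12).
Row's commitment gain: 14 − 11 = 3.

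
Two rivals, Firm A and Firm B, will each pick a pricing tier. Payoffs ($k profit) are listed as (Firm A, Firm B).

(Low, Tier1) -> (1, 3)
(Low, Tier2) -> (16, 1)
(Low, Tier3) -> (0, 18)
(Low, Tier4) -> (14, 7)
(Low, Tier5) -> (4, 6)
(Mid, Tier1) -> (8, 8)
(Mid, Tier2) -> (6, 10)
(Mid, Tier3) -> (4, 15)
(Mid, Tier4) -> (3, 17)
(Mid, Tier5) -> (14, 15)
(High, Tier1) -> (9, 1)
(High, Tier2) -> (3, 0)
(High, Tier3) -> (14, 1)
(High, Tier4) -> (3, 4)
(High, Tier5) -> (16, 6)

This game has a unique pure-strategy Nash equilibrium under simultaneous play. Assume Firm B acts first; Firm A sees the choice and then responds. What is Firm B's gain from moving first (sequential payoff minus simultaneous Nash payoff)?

1

Work backward from Firm A's decision.
- Tier1: Firm A compares 1, 8, 9 and picks High; Firm B would get 1.
- Tier2: Firm A compares 16, 6, 3 and picks Low; Firm B would get 1.
- Tier3: Firm A compares 0, 4, 14 and picks High; Firm B would get 1.
- Tier4: Firm A compares 14, 3, 3 and picks Low; Firm B would get 7.
- Tier5: Firm A compares 4, 14, 16 and picks High; Firm B would get 6.
Among 1, 1, 1, 7, 6, the best is 7 at Tier4. Subgame-perfect outcome: (Low, Tier4) with payoffs (14, 7).
Now find the simultaneous Nash equilibrium.
Firm A's best replies: Tier1→High; Tier2→Low; Tier3→High; Tier4→Low; Tier5→High.
Firm B's best replies: Low→Tier3; Mid→Tier4; High→Tier5.
Only (High, Tier5) has each player best-responding; Nash payoffs (16, 6).
Firm B's commitment gain: 7 − 6 = 1.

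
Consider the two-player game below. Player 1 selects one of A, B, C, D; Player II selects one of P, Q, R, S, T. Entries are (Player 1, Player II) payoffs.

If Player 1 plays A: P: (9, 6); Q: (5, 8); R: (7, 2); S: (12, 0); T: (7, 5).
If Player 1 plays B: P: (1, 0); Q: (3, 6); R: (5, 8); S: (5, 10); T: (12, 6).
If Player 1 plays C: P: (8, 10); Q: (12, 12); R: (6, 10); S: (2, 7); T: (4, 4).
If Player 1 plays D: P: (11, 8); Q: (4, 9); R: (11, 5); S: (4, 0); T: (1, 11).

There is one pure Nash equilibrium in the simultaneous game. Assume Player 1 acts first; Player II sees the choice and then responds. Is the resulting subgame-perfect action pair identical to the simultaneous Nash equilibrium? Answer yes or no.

yes

Player II best-responds to each possible Player 1 move:
- A: Player II compares 6, 8, 2, 0, 5 and picks Q; Player 1 would get 5.
- B: Player II compares 0, 6, 8, 10, 6 and picks S; Player 1 would get 5.
- C: Player II compares 10, 12, 10, 7, 4 and picks Q; Player 1 would get 12.
- D: Player II compares 8, 9, 5, 0, 11 and picks T; Player 1 would get 1.
Among 5, 5, 12, 1, the best is 12 at C. Subgame-perfect outcome: (C, Q) with payoffs (12, 12).
Now find the simultaneous Nash equilibrium.
Player 1's best replies: P→D; Q→C; R→D; S→A; T→B.
Player II's best replies: A→Q; B→S; C→Q; D→T.
The unique mutual best reply is (C, Q), giving (12, 12).
Sequential outcome (C, Q) coincides with the Nash profile (C, Q).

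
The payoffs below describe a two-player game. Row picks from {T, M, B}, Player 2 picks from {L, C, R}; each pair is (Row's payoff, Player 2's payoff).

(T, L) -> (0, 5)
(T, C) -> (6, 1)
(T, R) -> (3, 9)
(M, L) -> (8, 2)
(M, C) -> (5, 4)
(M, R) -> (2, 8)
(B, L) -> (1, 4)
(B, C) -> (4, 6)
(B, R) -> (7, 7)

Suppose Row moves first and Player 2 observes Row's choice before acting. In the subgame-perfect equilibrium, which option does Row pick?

Work backward from Player 2's decision.
- T: BR = R, leader payoff 3.
- M: BR = R, leader payoff 2.
- B: BR = R, leader payoff 7.
Maximizing over 3, 2, 7, Row chooses B. Subgame-perfect outcome: (B, R) with payoffs (7, 7).

B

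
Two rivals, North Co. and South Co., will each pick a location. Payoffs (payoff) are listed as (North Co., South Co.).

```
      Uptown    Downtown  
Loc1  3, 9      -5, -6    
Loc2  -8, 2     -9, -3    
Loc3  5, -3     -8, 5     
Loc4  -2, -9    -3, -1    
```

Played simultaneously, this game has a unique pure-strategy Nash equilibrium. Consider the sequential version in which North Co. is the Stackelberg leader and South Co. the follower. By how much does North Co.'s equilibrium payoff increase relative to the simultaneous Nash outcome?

Solve by backward induction (North Co. leads).
- Loc1: BR = Uptown, leader payoff 3.
- Loc2: BR = Uptown, leader payoff -8.
- Loc3: BR = Downtown, leader payoff -8.
- Loc4: BR = Downtown, leader payoff -3.
North Co.'s induced payoffs are 3, -8, -8, -3, so North Co. commits to Loc1. Subgame-perfect outcome: (Loc1, Uptown) with payoffs (3, 9).
Now find the simultaneous Nash equilibrium.
North Co.'s best replies: Uptown→Loc3; Downtown→Loc4.
South Co.'s best replies: Loc1→Uptown; Loc2→Uptown; Loc3→Downtown; Loc4→Downtown.
Only (Loc4, Downtown) has each player best-responding; Nash payoffs (-3, -1).
North Co.'s commitment gain: 3 − -3 = 6.

6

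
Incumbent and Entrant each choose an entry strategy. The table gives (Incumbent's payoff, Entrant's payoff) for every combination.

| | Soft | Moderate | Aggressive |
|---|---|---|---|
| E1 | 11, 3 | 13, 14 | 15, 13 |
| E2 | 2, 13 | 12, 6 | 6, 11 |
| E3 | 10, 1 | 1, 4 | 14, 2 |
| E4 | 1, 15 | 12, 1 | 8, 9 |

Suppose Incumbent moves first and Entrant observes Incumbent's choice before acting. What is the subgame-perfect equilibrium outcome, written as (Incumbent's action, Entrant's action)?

(E1, Moderate)

Backward induction with Incumbent moving first.
- E1 → Entrant plays Moderate (best of 3, 14, 13); Incumbent gets 13.
- E2 → Entrant plays Soft (best of 13, 6, 11); Incumbent gets 2.
- E3 → Entrant plays Moderate (best of 1, 4, 2); Incumbent gets 1.
- E4 → Entrant plays Soft (best of 15, 1, 9); Incumbent gets 1.
Among 13, 2, 1, 1, the best is 13 at E1. Subgame-perfect outcome: (E1, Moderate) with payoffs (13, 14).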